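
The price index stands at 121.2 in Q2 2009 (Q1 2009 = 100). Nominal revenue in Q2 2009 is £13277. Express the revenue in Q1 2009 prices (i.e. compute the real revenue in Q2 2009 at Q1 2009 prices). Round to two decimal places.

10954.62

Real = Nominal ÷ (Index/100) = 13277 ÷ (121.2/100)
     = 13277 ÷ 1.212 = 10954.6205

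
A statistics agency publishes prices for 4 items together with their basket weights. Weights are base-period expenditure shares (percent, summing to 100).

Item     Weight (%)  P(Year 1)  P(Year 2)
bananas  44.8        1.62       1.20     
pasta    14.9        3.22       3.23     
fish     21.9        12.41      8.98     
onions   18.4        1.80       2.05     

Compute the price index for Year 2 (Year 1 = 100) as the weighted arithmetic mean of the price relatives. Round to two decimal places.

bananas: 44.8 × (1.20/1.62) = 44.8 × 0.740741 = 33.1852
pasta: 14.9 × (3.23/3.22) = 14.9 × 1.003106 = 14.9463
fish: 21.9 × (8.98/12.41) = 21.9 × 0.723610 = 15.8471
onions: 18.4 × (2.05/1.80) = 18.4 × 1.138889 = 20.9556
Index = Σ wᵢ·(p₁ᵢ/p₀ᵢ) = 33.1852 + 14.9463 + 15.8471 + 20.9556 = 84.9341

84.93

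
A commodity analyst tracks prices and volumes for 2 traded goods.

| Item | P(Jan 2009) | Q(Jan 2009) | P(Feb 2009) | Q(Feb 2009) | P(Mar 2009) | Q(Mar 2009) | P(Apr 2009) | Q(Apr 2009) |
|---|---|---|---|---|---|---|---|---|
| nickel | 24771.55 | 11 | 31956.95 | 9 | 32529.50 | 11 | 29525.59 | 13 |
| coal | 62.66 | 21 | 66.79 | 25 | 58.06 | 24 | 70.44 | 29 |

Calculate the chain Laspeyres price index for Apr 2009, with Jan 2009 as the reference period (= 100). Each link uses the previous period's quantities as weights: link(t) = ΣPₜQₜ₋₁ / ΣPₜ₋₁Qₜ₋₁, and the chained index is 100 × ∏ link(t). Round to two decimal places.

Link Jan 2009→Feb 2009:
ΣP(Feb 2009)Q(Jan 2009) = 31956.95×11 + 66.79×21 = 351526.45 + 1402.59 = 352929.04
ΣP(Jan 2009)Q(Jan 2009) = 24771.55×11 + 62.66×21 = 272487.05 + 1315.86 = 273802.91
link = 352929.04/273802.91 = 1.288989
Link Feb 2009→Mar 2009:
ΣP(Mar 2009)Q(Feb 2009) = 32529.50×9 + 58.06×25 = 292765.5 + 1451.5 = 294217
ΣP(Feb 2009)Q(Feb 2009) = 31956.95×9 + 66.79×25 = 287612.55 + 1669.75 = 289282.3
link = 294217/289282.3 = 1.017058
Link Mar 2009→Apr 2009:
ΣP(Apr 2009)Q(Mar 2009) = 29525.59×11 + 70.44×24 = 324781.49 + 1690.56 = 326472.05
ΣP(Mar 2009)Q(Mar 2009) = 32529.50×11 + 58.06×24 = 357824.5 + 1393.44 = 359217.94
link = 326472.05/359217.94 = 0.908841
Chained index = 100 × 1.288989 × 1.017058 × 0.908841 = 119.1470

119.15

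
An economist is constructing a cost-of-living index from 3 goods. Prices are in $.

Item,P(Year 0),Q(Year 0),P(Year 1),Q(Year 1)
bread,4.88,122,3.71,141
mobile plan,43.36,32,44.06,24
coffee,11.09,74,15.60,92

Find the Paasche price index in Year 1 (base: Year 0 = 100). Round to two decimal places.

109.70

Paasche price index uses current-period quantities as weights.
ΣP(Year 1)·Q(Year 1) = 3.71×141 + 44.06×24 + 15.60×92 = 523.11 + 1057.44 + 1435.2 = 3015.75
ΣP(Year 0)·Q(Year 1) = 4.88×141 + 43.36×24 + 11.09×92 = 688.08 + 1040.64 + 1020.28 = 2749
Index = 3015.75 / 2749 × 100 = 109.7035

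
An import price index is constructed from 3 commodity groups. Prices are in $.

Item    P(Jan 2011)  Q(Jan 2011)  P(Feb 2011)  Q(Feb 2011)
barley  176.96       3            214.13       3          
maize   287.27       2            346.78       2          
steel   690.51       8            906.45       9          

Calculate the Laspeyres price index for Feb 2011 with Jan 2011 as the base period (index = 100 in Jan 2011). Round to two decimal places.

Laspeyres price index uses base-period quantities as weights.
ΣP(Feb 2011)·Q(Jan 2011) = 214.13×3 + 346.78×2 + 906.45×8 = 642.39 + 693.56 + 7251.6 = 8587.55
ΣP(Jan 2011)·Q(Jan 2011) = 176.96×3 + 287.27×2 + 690.51×8 = 530.88 + 574.54 + 5524.08 = 6629.5
Index = 8587.55 / 6629.5 × 100 = 129.5354

129.54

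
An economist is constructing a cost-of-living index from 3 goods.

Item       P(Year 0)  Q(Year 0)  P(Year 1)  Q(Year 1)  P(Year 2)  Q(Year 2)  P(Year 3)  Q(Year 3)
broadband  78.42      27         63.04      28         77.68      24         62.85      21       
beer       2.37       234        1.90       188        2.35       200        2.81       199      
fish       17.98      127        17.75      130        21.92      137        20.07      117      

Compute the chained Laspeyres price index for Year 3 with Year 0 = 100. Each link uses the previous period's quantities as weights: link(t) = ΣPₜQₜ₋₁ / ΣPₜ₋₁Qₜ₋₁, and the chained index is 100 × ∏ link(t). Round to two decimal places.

98.97

Link Year 0→Year 1:
ΣP(Year 1)Q(Year 0) = 63.04×27 + 1.90×234 + 17.75×127 = 1702.08 + 444.6 + 2254.25 = 4400.93
ΣP(Year 0)Q(Year 0) = 78.42×27 + 2.37×234 + 17.98×127 = 2117.34 + 554.58 + 2283.46 = 4955.38
link = 4400.93/4955.38 = 0.888112
Link Year 1→Year 2:
ΣP(Year 2)Q(Year 1) = 77.68×28 + 2.35×188 + 21.92×130 = 2175.04 + 441.8 + 2849.6 = 5466.44
ΣP(Year 1)Q(Year 1) = 63.04×28 + 1.90×188 + 17.75×130 = 1765.12 + 357.2 + 2307.5 = 4429.82
link = 5466.44/4429.82 = 1.234010
Link Year 2→Year 3:
ΣP(Year 3)Q(Year 2) = 62.85×24 + 2.81×200 + 20.07×137 = 1508.4 + 562 + 2749.59 = 4819.99
ΣP(Year 2)Q(Year 2) = 77.68×24 + 2.35×200 + 21.92×137 = 1864.32 + 470 + 3003.04 = 5337.36
link = 4819.99/5337.36 = 0.903066
Chained index = 100 × 0.888112 × 1.234010 × 0.903066 = 98.9705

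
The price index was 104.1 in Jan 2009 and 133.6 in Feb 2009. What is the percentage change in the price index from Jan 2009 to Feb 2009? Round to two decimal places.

28.34%

Change = (133.6 − 104.1) / 104.1 × 100
       = 29.5 / 104.1 × 100 = 28.3381%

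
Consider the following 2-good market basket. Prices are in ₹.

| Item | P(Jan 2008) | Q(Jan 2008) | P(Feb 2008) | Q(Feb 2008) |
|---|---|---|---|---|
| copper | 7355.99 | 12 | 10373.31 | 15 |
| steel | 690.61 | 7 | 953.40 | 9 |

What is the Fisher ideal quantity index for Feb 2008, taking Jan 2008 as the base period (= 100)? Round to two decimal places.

Laspeyres component (base-period weights):
ΣP(Jan 2008)Q(Feb 2008) = 7355.99×15 + 690.61×9 = 110339.85 + 6215.49 = 116555.34
ΣP(Jan 2008)Q(Jan 2008) = 7355.99×12 + 690.61×7 = 88271.88 + 4834.27 = 93106.15
L = 116555.34 / 93106.15 × 100 = 125.1854
Paasche component (current-period weights):
ΣP(Feb 2008)Q(Feb 2008) = 10373.31×15 + 953.40×9 = 155599.65 + 8580.6 = 164180.25
ΣP(Feb 2008)Q(Jan 2008) = 10373.31×12 + 953.40×7 = 124479.72 + 6673.8 = 131153.52
P = 164180.25 / 131153.52 × 100 = 125.1817
Fisher = √(L × P) = √(125.1854 × 125.1817) = 125.1836

125.18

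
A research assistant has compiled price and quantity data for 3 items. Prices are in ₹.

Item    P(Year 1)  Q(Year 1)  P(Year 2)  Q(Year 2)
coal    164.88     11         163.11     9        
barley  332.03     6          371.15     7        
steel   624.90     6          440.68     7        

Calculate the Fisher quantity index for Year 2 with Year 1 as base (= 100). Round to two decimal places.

107.79

Laspeyres component (base-period weights):
ΣP(Year 1)Q(Year 2) = 164.88×9 + 332.03×7 + 624.90×7 = 1483.92 + 2324.21 + 4374.3 = 8182.43
ΣP(Year 1)Q(Year 1) = 164.88×11 + 332.03×6 + 624.90×6 = 1813.68 + 1992.18 + 3749.4 = 7555.26
L = 8182.43 / 7555.26 × 100 = 108.3011
Paasche component (current-period weights):
ΣP(Year 2)Q(Year 2) = 163.11×9 + 371.15×7 + 440.68×7 = 1467.99 + 2598.05 + 3084.76 = 7150.8
ΣP(Year 2)Q(Year 1) = 163.11×11 + 371.15×6 + 440.68×6 = 1794.21 + 2226.9 + 2644.08 = 6665.19
P = 7150.8 / 6665.19 × 100 = 107.2858
Fisher = √(L × P) = √(108.3011 × 107.2858) = 107.7922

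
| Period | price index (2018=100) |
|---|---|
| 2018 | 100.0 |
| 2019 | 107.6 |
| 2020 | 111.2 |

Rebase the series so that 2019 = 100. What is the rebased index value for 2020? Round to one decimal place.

Rebased(2020) = 111.2 / 107.6 × 100 = 103.3457

103.3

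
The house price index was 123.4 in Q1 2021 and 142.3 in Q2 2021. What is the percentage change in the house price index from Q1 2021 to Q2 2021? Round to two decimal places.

Change = (142.3 − 123.4) / 123.4 × 100
       = 18.9 / 123.4 × 100 = 15.3160%

15.32%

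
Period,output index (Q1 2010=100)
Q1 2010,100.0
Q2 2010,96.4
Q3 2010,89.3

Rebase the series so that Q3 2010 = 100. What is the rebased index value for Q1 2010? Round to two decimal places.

111.98

Rebased(Q1 2010) = 100.0 / 89.3 × 100 = 111.9821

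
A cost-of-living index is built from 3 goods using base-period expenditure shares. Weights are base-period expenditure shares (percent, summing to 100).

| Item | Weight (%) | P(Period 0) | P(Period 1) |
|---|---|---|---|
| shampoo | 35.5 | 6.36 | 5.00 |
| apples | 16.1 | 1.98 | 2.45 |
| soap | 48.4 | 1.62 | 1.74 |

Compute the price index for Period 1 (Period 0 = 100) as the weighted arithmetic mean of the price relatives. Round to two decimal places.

99.82

shampoo: 35.5 × (5.00/6.36) = 35.5 × 0.786164 = 27.9088
apples: 16.1 × (2.45/1.98) = 16.1 × 1.237374 = 19.9217
soap: 48.4 × (1.74/1.62) = 48.4 × 1.074074 = 51.9852
Index = Σ wᵢ·(p₁ᵢ/p₀ᵢ) = 27.9088 + 19.9217 + 51.9852 = 99.8157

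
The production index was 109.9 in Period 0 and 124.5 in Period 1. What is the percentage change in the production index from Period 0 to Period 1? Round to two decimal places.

13.28%

Change = (124.5 − 109.9) / 109.9 × 100
       = 14.6 / 109.9 × 100 = 13.2848%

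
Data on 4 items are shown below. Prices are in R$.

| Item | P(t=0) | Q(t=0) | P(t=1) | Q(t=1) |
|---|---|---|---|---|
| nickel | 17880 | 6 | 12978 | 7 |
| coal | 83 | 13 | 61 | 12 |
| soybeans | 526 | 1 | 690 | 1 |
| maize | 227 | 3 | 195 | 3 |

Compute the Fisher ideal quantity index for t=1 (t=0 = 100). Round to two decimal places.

116.20

Laspeyres component (base-period weights):
ΣP(t=0)Q(t=1) = 17880×7 + 83×12 + 526×1 + 227×3 = 125160 + 996 + 526 + 681 = 127363
ΣP(t=0)Q(t=0) = 17880×6 + 83×13 + 526×1 + 227×3 = 107280 + 1079 + 526 + 681 = 109566
L = 127363 / 109566 × 100 = 116.2432
Paasche component (current-period weights):
ΣP(t=1)Q(t=1) = 12978×7 + 61×12 + 690×1 + 195×3 = 90846 + 732 + 690 + 585 = 92853
ΣP(t=1)Q(t=0) = 12978×6 + 61×13 + 690×1 + 195×3 = 77868 + 793 + 690 + 585 = 79936
P = 92853 / 79936 × 100 = 116.1592
Fisher = √(L × P) = √(116.2432 × 116.1592) = 116.2012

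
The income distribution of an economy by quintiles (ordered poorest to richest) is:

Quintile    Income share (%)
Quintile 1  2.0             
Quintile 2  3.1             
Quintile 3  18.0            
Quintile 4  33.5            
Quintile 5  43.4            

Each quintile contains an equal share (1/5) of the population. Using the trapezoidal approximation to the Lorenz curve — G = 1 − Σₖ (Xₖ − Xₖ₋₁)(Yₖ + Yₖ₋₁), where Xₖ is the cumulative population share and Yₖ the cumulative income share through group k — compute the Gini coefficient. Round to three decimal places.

0.453

Cumulative income shares Yₖ: 0.0200, 0.0510, 0.2310, 0.5660, 1.0000
Σ (Xₖ−Xₖ₋₁)(Yₖ+Yₖ₋₁) = (1/5)(0.0200+0.0000) + (1/5)(0.0510+0.0200) + (1/5)(0.2310+0.0510) + (1/5)(0.5660+0.2310) + (1/5)(1.0000+0.5660)
  = 0.0040 + 0.0142 + 0.0564 + 0.1594 + 0.3132 = 0.5472
G = 1 − 0.5472 = 0.4528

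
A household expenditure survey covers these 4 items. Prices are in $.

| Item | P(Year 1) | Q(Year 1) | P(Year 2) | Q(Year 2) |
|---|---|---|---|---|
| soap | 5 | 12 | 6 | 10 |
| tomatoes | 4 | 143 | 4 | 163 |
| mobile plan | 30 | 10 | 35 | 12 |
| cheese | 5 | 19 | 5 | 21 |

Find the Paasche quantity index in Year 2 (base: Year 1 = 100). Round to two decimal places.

113.59

Paasche quantity index uses current-period prices as weights.
ΣP(Year 2)·Q(Year 2) = 6×10 + 4×163 + 35×12 + 5×21 = 60 + 652 + 420 + 105 = 1237
ΣP(Year 2)·Q(Year 1) = 6×12 + 4×143 + 35×10 + 5×19 = 72 + 572 + 350 + 95 = 1089
Index = 1237 / 1089 × 100 = 113.5904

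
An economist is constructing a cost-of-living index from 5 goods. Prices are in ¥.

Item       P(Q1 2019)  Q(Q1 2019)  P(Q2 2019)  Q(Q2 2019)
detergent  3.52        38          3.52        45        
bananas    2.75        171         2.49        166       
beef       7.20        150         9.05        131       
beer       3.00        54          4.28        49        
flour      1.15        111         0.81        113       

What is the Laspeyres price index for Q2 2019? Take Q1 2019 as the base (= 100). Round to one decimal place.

Laspeyres price index uses base-period quantities as weights.
ΣP(Q2 2019)·Q(Q1 2019) = 3.52×38 + 2.49×171 + 9.05×150 + 4.28×54 + 0.81×111 = 133.76 + 425.79 + 1357.5 + 231.12 + 89.91 = 2238.08
ΣP(Q1 2019)·Q(Q1 2019) = 3.52×38 + 2.75×171 + 7.20×150 + 3.00×54 + 1.15×111 = 133.76 + 470.25 + 1080 + 162 + 127.65 = 1973.66
Index = 2238.08 / 1973.66 × 100 = 113.3974

113.4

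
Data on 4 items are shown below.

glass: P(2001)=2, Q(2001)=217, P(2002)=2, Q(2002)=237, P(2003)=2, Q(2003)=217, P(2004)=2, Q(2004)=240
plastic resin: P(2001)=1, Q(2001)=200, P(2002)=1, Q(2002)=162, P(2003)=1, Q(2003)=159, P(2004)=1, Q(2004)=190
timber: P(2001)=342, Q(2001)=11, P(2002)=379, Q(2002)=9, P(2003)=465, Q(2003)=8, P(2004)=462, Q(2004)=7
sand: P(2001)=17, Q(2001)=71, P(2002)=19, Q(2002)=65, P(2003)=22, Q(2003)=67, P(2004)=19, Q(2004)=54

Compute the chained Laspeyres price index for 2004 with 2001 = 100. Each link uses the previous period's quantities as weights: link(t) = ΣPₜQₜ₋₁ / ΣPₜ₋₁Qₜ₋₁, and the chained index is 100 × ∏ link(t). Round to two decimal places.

Link 2001→2002:
ΣP(2002)Q(2001) = 2×217 + 1×200 + 379×11 + 19×71 = 434 + 200 + 4169 + 1349 = 6152
ΣP(2001)Q(2001) = 2×217 + 1×200 + 342×11 + 17×71 = 434 + 200 + 3762 + 1207 = 5603
link = 6152/5603 = 1.097983
Link 2002→2003:
ΣP(2003)Q(2002) = 2×237 + 1×162 + 465×9 + 22×65 = 474 + 162 + 4185 + 1430 = 6251
ΣP(2002)Q(2002) = 2×237 + 1×162 + 379×9 + 19×65 = 474 + 162 + 3411 + 1235 = 5282
link = 6251/5282 = 1.183453
Link 2003→2004:
ΣP(2004)Q(2003) = 2×217 + 1×159 + 462×8 + 19×67 = 434 + 159 + 3696 + 1273 = 5562
ΣP(2003)Q(2003) = 2×217 + 1×159 + 465×8 + 22×67 = 434 + 159 + 3720 + 1474 = 5787
link = 5562/5787 = 0.961120
Chained index = 100 × 1.097983 × 1.183453 × 0.961120 = 124.8890

124.89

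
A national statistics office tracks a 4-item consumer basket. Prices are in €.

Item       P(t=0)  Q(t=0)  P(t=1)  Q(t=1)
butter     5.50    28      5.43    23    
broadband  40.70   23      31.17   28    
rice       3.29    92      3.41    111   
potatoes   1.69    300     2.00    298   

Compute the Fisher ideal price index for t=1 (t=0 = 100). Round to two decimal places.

Laspeyres component (base-period weights):
ΣP(t=1)Q(t=0) = 5.43×28 + 31.17×23 + 3.41×92 + 2.00×300 = 152.04 + 716.91 + 313.72 + 600 = 1782.67
ΣP(t=0)Q(t=0) = 5.50×28 + 40.70×23 + 3.29×92 + 1.69×300 = 154 + 936.1 + 302.68 + 507 = 1899.78
L = 1782.67 / 1899.78 × 100 = 93.8356
Paasche component (current-period weights):
ΣP(t=1)Q(t=1) = 5.43×23 + 31.17×28 + 3.41×111 + 2.00×298 = 124.89 + 872.76 + 378.51 + 596 = 1972.16
ΣP(t=0)Q(t=1) = 5.50×23 + 40.70×28 + 3.29×111 + 1.69×298 = 126.5 + 1139.6 + 365.19 + 503.62 = 2134.91
P = 1972.16 / 2134.91 × 100 = 92.3767
Fisher = √(L × P) = √(93.8356 × 92.3767) = 93.1033

93.10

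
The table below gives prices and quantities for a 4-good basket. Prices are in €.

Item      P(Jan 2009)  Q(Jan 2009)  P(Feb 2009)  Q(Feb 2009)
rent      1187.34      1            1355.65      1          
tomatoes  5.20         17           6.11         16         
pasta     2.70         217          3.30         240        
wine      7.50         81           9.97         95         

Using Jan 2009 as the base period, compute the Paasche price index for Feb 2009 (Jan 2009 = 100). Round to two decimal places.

Paasche price index uses current-period quantities as weights.
ΣP(Feb 2009)·Q(Feb 2009) = 1355.65×1 + 6.11×16 + 3.30×240 + 9.97×95 = 1355.65 + 97.76 + 792 + 947.15 = 3192.56
ΣP(Jan 2009)·Q(Feb 2009) = 1187.34×1 + 5.20×16 + 2.70×240 + 7.50×95 = 1187.34 + 83.2 + 648 + 712.5 = 2631.04
Index = 3192.56 / 2631.04 × 100 = 121.3421

121.34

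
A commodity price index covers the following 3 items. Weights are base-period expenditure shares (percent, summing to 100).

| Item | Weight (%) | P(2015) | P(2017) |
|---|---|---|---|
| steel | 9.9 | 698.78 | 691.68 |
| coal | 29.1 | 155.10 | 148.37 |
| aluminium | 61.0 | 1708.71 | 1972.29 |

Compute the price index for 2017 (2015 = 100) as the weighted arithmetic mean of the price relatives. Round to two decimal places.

steel: 9.9 × (691.68/698.78) = 9.9 × 0.989839 = 9.7994
coal: 29.1 × (148.37/155.10) = 29.1 × 0.956609 = 27.8373
aluminium: 61.0 × (1972.29/1708.71) = 61.0 × 1.154257 = 70.4097
Index = Σ wᵢ·(p₁ᵢ/p₀ᵢ) = 9.7994 + 27.8373 + 70.4097 = 108.0464

108.05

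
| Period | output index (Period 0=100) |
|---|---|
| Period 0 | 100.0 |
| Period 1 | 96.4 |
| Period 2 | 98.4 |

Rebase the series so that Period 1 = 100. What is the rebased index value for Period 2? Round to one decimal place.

102.1

Rebased(Period 2) = 98.4 / 96.4 × 100 = 102.0747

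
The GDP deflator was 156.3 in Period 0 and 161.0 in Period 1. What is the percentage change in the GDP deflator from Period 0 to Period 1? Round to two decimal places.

3.01%

Change = (161.0 − 156.3) / 156.3 × 100
       = 4.7 / 156.3 × 100 = 3.0070%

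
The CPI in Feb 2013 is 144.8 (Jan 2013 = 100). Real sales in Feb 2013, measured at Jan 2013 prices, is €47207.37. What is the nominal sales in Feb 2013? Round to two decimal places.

68356.27

Nominal = Real × (Index/100) = 47207.37 × (144.8/100)
        = 47207.37 × 1.448 = 68356.2718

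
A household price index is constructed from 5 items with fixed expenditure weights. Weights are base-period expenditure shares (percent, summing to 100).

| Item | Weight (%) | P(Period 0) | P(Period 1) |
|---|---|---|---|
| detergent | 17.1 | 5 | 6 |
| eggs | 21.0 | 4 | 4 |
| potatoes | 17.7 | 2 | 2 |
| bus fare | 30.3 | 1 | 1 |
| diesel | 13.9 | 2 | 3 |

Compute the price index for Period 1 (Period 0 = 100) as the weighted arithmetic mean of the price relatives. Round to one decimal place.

110.4

detergent: 17.1 × (6/5) = 17.1 × 1.200000 = 20.5200
eggs: 21.0 × (4/4) = 21.0 × 1.000000 = 21.0000
potatoes: 17.7 × (2/2) = 17.7 × 1.000000 = 17.7000
bus fare: 30.3 × (1/1) = 30.3 × 1.000000 = 30.3000
diesel: 13.9 × (3/2) = 13.9 × 1.500000 = 20.8500
Index = Σ wᵢ·(p₁ᵢ/p₀ᵢ) = 20.5200 + 21.0000 + 17.7000 + 30.3000 + 20.8500 = 110.3700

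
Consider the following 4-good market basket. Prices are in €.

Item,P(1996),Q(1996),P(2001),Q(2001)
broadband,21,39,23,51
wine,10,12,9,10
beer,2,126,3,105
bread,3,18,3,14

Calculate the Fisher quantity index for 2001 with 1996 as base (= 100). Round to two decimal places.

Laspeyres component (base-period weights):
ΣP(1996)Q(2001) = 21×51 + 10×10 + 2×105 + 3×14 = 1071 + 100 + 210 + 42 = 1423
ΣP(1996)Q(1996) = 21×39 + 10×12 + 2×126 + 3×18 = 819 + 120 + 252 + 54 = 1245
L = 1423 / 1245 × 100 = 114.2972
Paasche component (current-period weights):
ΣP(2001)Q(2001) = 23×51 + 9×10 + 3×105 + 3×14 = 1173 + 90 + 315 + 42 = 1620
ΣP(2001)Q(1996) = 23×39 + 9×12 + 3×126 + 3×18 = 897 + 108 + 378 + 54 = 1437
P = 1620 / 1437 × 100 = 112.7349
Fisher = √(L × P) = √(114.2972 × 112.7349) = 113.5133

113.51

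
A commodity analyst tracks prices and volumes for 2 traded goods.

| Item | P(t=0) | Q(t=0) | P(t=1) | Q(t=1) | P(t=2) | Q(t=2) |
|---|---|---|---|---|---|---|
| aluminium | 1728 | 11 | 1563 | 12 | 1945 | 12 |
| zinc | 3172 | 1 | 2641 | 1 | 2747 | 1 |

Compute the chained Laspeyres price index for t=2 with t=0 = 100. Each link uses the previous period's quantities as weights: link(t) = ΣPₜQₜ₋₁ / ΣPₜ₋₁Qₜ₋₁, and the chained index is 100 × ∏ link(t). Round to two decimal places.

109.02

Link t=0→t=1:
ΣP(t=1)Q(t=0) = 1563×11 + 2641×1 = 17193 + 2641 = 19834
ΣP(t=0)Q(t=0) = 1728×11 + 3172×1 = 19008 + 3172 = 22180
link = 19834/22180 = 0.894229
Link t=1→t=2:
ΣP(t=2)Q(t=1) = 1945×12 + 2747×1 = 23340 + 2747 = 26087
ΣP(t=1)Q(t=1) = 1563×12 + 2641×1 = 18756 + 2641 = 21397
link = 26087/21397 = 1.219190
Chained index = 100 × 0.894229 × 1.219190 = 109.0235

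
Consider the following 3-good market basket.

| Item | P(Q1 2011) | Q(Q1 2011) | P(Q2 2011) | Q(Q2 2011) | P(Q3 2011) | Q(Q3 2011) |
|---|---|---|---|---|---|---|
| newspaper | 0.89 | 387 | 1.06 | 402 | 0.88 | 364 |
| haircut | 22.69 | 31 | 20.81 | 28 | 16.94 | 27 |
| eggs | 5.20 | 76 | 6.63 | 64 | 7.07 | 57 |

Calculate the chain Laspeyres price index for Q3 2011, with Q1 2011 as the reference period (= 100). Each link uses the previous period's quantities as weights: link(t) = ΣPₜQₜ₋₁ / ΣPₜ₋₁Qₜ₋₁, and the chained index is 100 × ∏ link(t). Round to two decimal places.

Link Q1 2011→Q2 2011:
ΣP(Q2 2011)Q(Q1 2011) = 1.06×387 + 20.81×31 + 6.63×76 = 410.22 + 645.11 + 503.88 = 1559.21
ΣP(Q1 2011)Q(Q1 2011) = 0.89×387 + 22.69×31 + 5.20×76 = 344.43 + 703.39 + 395.2 = 1443.02
link = 1559.21/1443.02 = 1.080519
Link Q2 2011→Q3 2011:
ΣP(Q3 2011)Q(Q2 2011) = 0.88×402 + 16.94×28 + 7.07×64 = 353.76 + 474.32 + 452.48 = 1280.56
ΣP(Q2 2011)Q(Q2 2011) = 1.06×402 + 20.81×28 + 6.63×64 = 426.12 + 582.68 + 424.32 = 1433.12
link = 1280.56/1433.12 = 0.893547
Chained index = 100 × 1.080519 × 0.893547 = 96.5494

96.55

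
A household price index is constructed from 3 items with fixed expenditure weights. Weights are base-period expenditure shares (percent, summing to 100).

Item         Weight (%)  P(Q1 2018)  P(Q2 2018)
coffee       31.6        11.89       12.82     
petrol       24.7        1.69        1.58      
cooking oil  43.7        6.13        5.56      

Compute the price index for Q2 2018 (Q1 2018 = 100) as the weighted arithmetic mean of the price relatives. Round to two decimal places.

coffee: 31.6 × (12.82/11.89) = 31.6 × 1.078217 = 34.0717
petrol: 24.7 × (1.58/1.69) = 24.7 × 0.934911 = 23.0923
cooking oil: 43.7 × (5.56/6.13) = 43.7 × 0.907015 = 39.6365
Index = Σ wᵢ·(p₁ᵢ/p₀ᵢ) = 34.0717 + 23.0923 + 39.6365 = 96.8005

96.80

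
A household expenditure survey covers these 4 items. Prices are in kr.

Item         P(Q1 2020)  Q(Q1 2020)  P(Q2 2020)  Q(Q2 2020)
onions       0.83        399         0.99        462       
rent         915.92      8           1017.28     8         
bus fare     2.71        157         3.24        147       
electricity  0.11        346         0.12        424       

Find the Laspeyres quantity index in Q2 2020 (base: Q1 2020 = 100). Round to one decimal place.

Laspeyres quantity index uses base-period prices as weights.
ΣP(Q1 2020)·Q(Q2 2020) = 0.83×462 + 915.92×8 + 2.71×147 + 0.11×424 = 383.46 + 7327.36 + 398.37 + 46.64 = 8155.83
ΣP(Q1 2020)·Q(Q1 2020) = 0.83×399 + 915.92×8 + 2.71×157 + 0.11×346 = 331.17 + 7327.36 + 425.47 + 38.06 = 8122.06
Index = 8155.83 / 8122.06 × 100 = 100.4158

100.4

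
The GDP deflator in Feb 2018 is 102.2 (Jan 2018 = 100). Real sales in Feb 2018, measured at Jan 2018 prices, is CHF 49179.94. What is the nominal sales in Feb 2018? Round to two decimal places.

Nominal = Real × (Index/100) = 49179.94 × (102.2/100)
        = 49179.94 × 1.022 = 50261.8987

50261.90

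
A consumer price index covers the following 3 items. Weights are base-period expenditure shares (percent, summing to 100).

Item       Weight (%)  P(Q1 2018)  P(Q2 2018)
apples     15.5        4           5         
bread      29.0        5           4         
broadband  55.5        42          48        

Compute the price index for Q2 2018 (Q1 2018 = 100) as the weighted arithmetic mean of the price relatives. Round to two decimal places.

106.00

apples: 15.5 × (5/4) = 15.5 × 1.250000 = 19.3750
bread: 29.0 × (4/5) = 29.0 × 0.800000 = 23.2000
broadband: 55.5 × (48/42) = 55.5 × 1.142857 = 63.4286
Index = Σ wᵢ·(p₁ᵢ/p₀ᵢ) = 19.3750 + 23.2000 + 63.4286 = 106.0036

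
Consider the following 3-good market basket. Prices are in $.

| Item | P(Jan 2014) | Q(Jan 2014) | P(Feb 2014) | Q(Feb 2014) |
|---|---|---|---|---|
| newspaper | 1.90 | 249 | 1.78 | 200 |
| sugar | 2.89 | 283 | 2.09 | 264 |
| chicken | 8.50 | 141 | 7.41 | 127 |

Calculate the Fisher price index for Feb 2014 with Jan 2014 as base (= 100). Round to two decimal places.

Laspeyres component (base-period weights):
ΣP(Feb 2014)Q(Jan 2014) = 1.78×249 + 2.09×283 + 7.41×141 = 443.22 + 591.47 + 1044.81 = 2079.5
ΣP(Jan 2014)Q(Jan 2014) = 1.90×249 + 2.89×283 + 8.50×141 = 473.1 + 817.87 + 1198.5 = 2489.47
L = 2079.5 / 2489.47 × 100 = 83.5318
Paasche component (current-period weights):
ΣP(Feb 2014)Q(Feb 2014) = 1.78×200 + 2.09×264 + 7.41×127 = 356 + 551.76 + 941.07 = 1848.83
ΣP(Jan 2014)Q(Feb 2014) = 1.90×200 + 2.89×264 + 8.50×127 = 380 + 762.96 + 1079.5 = 2222.46
P = 1848.83 / 2222.46 × 100 = 83.1884
Fisher = √(L × P) = √(83.5318 × 83.1884) = 83.3600

83.36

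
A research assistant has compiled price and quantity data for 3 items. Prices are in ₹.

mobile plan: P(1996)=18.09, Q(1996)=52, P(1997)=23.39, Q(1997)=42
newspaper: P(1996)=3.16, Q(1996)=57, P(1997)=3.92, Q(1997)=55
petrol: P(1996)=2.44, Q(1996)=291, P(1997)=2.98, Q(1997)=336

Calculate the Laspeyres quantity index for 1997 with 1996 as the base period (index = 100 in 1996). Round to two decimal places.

95.77

Laspeyres quantity index uses base-period prices as weights.
ΣP(1996)·Q(1997) = 18.09×42 + 3.16×55 + 2.44×336 = 759.78 + 173.8 + 819.84 = 1753.42
ΣP(1996)·Q(1996) = 18.09×52 + 3.16×57 + 2.44×291 = 940.68 + 180.12 + 710.04 = 1830.84
Index = 1753.42 / 1830.84 × 100 = 95.7713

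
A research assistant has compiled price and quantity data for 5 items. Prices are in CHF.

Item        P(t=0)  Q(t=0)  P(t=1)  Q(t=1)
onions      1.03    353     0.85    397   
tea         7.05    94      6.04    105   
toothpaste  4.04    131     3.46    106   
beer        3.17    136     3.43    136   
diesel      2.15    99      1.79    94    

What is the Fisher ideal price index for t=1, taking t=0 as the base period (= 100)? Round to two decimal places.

Laspeyres component (base-period weights):
ΣP(t=1)Q(t=0) = 0.85×353 + 6.04×94 + 3.46×131 + 3.43×136 + 1.79×99 = 300.05 + 567.76 + 453.26 + 466.48 + 177.21 = 1964.76
ΣP(t=0)Q(t=0) = 1.03×353 + 7.05×94 + 4.04×131 + 3.17×136 + 2.15×99 = 363.59 + 662.7 + 529.24 + 431.12 + 212.85 = 2199.5
L = 1964.76 / 2199.5 × 100 = 89.3276
Paasche component (current-period weights):
ΣP(t=1)Q(t=1) = 0.85×397 + 6.04×105 + 3.46×106 + 3.43×136 + 1.79×94 = 337.45 + 634.2 + 366.76 + 466.48 + 168.26 = 1973.15
ΣP(t=0)Q(t=1) = 1.03×397 + 7.05×105 + 4.04×106 + 3.17×136 + 2.15×94 = 408.91 + 740.25 + 428.24 + 431.12 + 202.1 = 2210.62
P = 1973.15 / 2210.62 × 100 = 89.2578
Fisher = √(L × P) = √(89.3276 × 89.2578) = 89.2927

89.29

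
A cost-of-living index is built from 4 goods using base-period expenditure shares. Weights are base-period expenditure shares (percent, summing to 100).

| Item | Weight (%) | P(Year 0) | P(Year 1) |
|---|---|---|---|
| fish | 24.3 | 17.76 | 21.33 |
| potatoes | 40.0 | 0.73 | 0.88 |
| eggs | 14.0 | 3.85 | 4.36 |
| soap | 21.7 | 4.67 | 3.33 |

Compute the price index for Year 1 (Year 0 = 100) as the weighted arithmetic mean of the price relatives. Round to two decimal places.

fish: 24.3 × (21.33/17.76) = 24.3 × 1.201014 = 29.1846
potatoes: 40.0 × (0.88/0.73) = 40.0 × 1.205479 = 48.2192
eggs: 14.0 × (4.36/3.85) = 14.0 × 1.132468 = 15.8545
soap: 21.7 × (3.33/4.67) = 21.7 × 0.713062 = 15.4734
Index = Σ wᵢ·(p₁ᵢ/p₀ᵢ) = 29.1846 + 48.2192 + 15.8545 + 15.4734 = 108.7318

108.73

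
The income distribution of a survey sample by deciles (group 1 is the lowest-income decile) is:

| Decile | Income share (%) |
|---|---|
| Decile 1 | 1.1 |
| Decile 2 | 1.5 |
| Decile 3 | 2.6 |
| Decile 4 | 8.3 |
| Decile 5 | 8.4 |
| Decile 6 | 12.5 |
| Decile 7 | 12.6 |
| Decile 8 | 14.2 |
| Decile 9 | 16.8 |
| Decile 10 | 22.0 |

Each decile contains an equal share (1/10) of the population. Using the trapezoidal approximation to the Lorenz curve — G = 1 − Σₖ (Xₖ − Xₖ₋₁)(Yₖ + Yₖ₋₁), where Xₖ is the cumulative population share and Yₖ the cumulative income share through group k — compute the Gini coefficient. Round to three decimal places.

0.370

Cumulative income shares Yₖ: 0.0110, 0.0260, 0.0520, 0.1350, 0.2190, 0.3440, 0.4700, 0.6120, 0.7800, 1.0000
Σ (Xₖ−Xₖ₋₁)(Yₖ+Yₖ₋₁) = (1/10)(0.0110+0.0000) + (1/10)(0.0260+0.0110) + (1/10)(0.0520+0.0260) + (1/10)(0.1350+0.0520) + (1/10)(0.2190+0.1350) + (1/10)(0.3440+0.2190) + (1/10)(0.4700+0.3440) + (1/10)(0.6120+0.4700) + (1/10)(0.7800+0.6120) + (1/10)(1.0000+0.7800)
  = 0.0011 + 0.0037 + 0.0078 + 0.0187 + 0.0354 + 0.0563 + 0.0814 + 0.1082 + 0.1392 + 0.1780 = 0.6298
G = 1 − 0.6298 = 0.3702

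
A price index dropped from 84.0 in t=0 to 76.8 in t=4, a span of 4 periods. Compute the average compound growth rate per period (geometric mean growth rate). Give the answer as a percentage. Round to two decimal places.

Growth factor = (76.8/84.0)^(1/4) = (0.914286)^(1/4) = 0.977846
Growth rate = 0.977846 − 1 = -0.022154 = -2.2154%

-2.22%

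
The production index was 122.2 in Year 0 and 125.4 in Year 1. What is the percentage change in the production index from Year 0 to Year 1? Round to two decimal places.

2.62%

Change = (125.4 − 122.2) / 122.2 × 100
       = 3.2 / 122.2 × 100 = 2.6187%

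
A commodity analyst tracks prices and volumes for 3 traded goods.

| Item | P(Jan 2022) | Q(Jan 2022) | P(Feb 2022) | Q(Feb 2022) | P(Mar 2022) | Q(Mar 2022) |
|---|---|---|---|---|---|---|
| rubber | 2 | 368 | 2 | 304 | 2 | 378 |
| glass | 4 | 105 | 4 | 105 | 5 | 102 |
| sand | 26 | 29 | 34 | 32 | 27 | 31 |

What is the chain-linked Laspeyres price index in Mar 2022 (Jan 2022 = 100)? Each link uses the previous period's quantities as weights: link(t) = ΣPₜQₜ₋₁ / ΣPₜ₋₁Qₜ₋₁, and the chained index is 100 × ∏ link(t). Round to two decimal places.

105.84

Link Jan 2022→Feb 2022:
ΣP(Feb 2022)Q(Jan 2022) = 2×368 + 4×105 + 34×29 = 736 + 420 + 986 = 2142
ΣP(Jan 2022)Q(Jan 2022) = 2×368 + 4×105 + 26×29 = 736 + 420 + 754 = 1910
link = 2142/1910 = 1.121466
Link Feb 2022→Mar 2022:
ΣP(Mar 2022)Q(Feb 2022) = 2×304 + 5×105 + 27×32 = 608 + 525 + 864 = 1997
ΣP(Feb 2022)Q(Feb 2022) = 2×304 + 4×105 + 34×32 = 608 + 420 + 1088 = 2116
link = 1997/2116 = 0.943762
Chained index = 100 × 1.121466 × 0.943762 = 105.8397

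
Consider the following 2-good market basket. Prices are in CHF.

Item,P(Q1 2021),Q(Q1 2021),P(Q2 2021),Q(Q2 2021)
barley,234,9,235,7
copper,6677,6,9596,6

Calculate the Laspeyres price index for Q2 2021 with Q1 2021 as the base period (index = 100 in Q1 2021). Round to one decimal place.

141.6

Laspeyres price index uses base-period quantities as weights.
ΣP(Q2 2021)·Q(Q1 2021) = 235×9 + 9596×6 = 2115 + 57576 = 59691
ΣP(Q1 2021)·Q(Q1 2021) = 234×9 + 6677×6 = 2106 + 40062 = 42168
Index = 59691 / 42168 × 100 = 141.5552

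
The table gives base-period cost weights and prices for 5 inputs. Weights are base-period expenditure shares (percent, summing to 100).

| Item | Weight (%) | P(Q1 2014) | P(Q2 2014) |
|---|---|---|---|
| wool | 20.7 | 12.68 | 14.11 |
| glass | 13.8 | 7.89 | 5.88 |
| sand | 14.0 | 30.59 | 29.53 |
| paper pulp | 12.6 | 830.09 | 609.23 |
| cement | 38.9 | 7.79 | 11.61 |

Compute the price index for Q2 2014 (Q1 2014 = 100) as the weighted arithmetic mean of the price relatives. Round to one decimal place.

wool: 20.7 × (14.11/12.68) = 20.7 × 1.112776 = 23.0345
glass: 13.8 × (5.88/7.89) = 13.8 × 0.745247 = 10.2844
sand: 14.0 × (29.53/30.59) = 14.0 × 0.965348 = 13.5149
paper pulp: 12.6 × (609.23/830.09) = 12.6 × 0.733932 = 9.2475
cement: 38.9 × (11.61/7.79) = 38.9 × 1.490372 = 57.9755
Index = Σ wᵢ·(p₁ᵢ/p₀ᵢ) = 23.0345 + 10.2844 + 13.5149 + 9.2475 + 57.9755 = 114.0568

114.1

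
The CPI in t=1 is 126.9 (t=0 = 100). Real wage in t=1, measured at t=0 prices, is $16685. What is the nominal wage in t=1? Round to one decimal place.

21173.3

Nominal = Real × (Index/100) = 16685 × (126.9/100)
        = 16685 × 1.269 = 21173.2650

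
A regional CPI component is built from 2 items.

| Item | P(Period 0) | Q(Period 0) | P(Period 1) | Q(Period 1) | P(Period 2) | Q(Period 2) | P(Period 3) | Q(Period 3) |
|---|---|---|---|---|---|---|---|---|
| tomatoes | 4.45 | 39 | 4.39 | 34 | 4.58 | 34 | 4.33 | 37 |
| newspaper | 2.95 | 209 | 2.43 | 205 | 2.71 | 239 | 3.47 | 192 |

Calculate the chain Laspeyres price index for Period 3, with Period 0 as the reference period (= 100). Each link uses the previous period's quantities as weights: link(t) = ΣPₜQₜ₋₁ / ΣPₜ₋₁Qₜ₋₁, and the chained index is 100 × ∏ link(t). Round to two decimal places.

114.78

Link Period 0→Period 1:
ΣP(Period 1)Q(Period 0) = 4.39×39 + 2.43×209 = 171.21 + 507.87 = 679.08
ΣP(Period 0)Q(Period 0) = 4.45×39 + 2.95×209 = 173.55 + 616.55 = 790.1
link = 679.08/790.1 = 0.859486
Link Period 1→Period 2:
ΣP(Period 2)Q(Period 1) = 4.58×34 + 2.71×205 = 155.72 + 555.55 = 711.27
ΣP(Period 1)Q(Period 1) = 4.39×34 + 2.43×205 = 149.26 + 498.15 = 647.41
link = 711.27/647.41 = 1.098639
Link Period 2→Period 3:
ΣP(Period 3)Q(Period 2) = 4.33×34 + 3.47×239 = 147.22 + 829.33 = 976.55
ΣP(Period 2)Q(Period 2) = 4.58×34 + 2.71×239 = 155.72 + 647.69 = 803.41
link = 976.55/803.41 = 1.215506
Chained index = 100 × 0.859486 × 1.098639 × 1.215506 = 114.7760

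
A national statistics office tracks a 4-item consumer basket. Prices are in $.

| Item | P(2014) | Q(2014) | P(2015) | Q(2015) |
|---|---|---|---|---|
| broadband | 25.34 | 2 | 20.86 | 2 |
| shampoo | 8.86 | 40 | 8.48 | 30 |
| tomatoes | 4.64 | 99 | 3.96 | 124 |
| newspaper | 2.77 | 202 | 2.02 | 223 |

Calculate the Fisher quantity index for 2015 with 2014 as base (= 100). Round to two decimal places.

Laspeyres component (base-period weights):
ΣP(2014)Q(2015) = 25.34×2 + 8.86×30 + 4.64×124 + 2.77×223 = 50.68 + 265.8 + 575.36 + 617.71 = 1509.55
ΣP(2014)Q(2014) = 25.34×2 + 8.86×40 + 4.64×99 + 2.77×202 = 50.68 + 354.4 + 459.36 + 559.54 = 1423.98
L = 1509.55 / 1423.98 × 100 = 106.0092
Paasche component (current-period weights):
ΣP(2015)Q(2015) = 20.86×2 + 8.48×30 + 3.96×124 + 2.02×223 = 41.72 + 254.4 + 491.04 + 450.46 = 1237.62
ΣP(2015)Q(2014) = 20.86×2 + 8.48×40 + 3.96×99 + 2.02×202 = 41.72 + 339.2 + 392.04 + 408.04 = 1181
P = 1237.62 / 1181 × 100 = 104.7942
Fisher = √(L × P) = √(106.0092 × 104.7942) = 105.4000

105.40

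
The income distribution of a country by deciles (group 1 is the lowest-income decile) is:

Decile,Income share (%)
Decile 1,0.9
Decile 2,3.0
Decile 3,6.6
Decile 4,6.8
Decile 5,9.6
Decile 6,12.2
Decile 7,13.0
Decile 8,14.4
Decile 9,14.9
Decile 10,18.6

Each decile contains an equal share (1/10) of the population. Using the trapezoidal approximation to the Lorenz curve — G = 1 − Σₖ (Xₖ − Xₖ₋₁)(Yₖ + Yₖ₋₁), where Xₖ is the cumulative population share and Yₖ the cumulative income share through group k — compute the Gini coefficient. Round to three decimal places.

0.303

Cumulative income shares Yₖ: 0.0090, 0.0390, 0.1050, 0.1730, 0.2690, 0.3910, 0.5210, 0.6650, 0.8140, 1.0000
Σ (Xₖ−Xₖ₋₁)(Yₖ+Yₖ₋₁) = (1/10)(0.0090+0.0000) + (1/10)(0.0390+0.0090) + (1/10)(0.1050+0.0390) + (1/10)(0.1730+0.1050) + (1/10)(0.2690+0.1730) + (1/10)(0.3910+0.2690) + (1/10)(0.5210+0.3910) + (1/10)(0.6650+0.5210) + (1/10)(0.8140+0.6650) + (1/10)(1.0000+0.8140)
  = 0.0009 + 0.0048 + 0.0144 + 0.0278 + 0.0442 + 0.0660 + 0.0912 + 0.1186 + 0.1479 + 0.1814 = 0.6972
G = 1 − 0.6972 = 0.3028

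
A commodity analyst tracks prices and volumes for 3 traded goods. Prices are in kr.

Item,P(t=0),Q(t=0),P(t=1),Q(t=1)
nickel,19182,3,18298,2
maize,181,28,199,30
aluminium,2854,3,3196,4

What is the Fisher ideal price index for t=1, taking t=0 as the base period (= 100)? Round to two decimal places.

99.33

Laspeyres component (base-period weights):
ΣP(t=1)Q(t=0) = 18298×3 + 199×28 + 3196×3 = 54894 + 5572 + 9588 = 70054
ΣP(t=0)Q(t=0) = 19182×3 + 181×28 + 2854×3 = 57546 + 5068 + 8562 = 71176
L = 70054 / 71176 × 100 = 98.4236
Paasche component (current-period weights):
ΣP(t=1)Q(t=1) = 18298×2 + 199×30 + 3196×4 = 36596 + 5970 + 12784 = 55350
ΣP(t=0)Q(t=1) = 19182×2 + 181×30 + 2854×4 = 38364 + 5430 + 11416 = 55210
P = 55350 / 55210 × 100 = 100.2536
Fisher = √(L × P) = √(98.4236 × 100.2536) = 99.3344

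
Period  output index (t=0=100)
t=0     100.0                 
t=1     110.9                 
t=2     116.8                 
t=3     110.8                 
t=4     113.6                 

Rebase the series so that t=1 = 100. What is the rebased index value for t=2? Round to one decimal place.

Rebased(t=2) = 116.8 / 110.9 × 100 = 105.3201

105.3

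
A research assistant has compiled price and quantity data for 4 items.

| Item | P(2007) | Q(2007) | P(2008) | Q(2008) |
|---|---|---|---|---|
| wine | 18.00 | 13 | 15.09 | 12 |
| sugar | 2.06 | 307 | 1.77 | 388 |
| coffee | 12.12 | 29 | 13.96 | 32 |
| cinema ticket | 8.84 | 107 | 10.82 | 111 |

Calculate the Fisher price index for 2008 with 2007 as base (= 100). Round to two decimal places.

105.95

Laspeyres component (base-period weights):
ΣP(2008)Q(2007) = 15.09×13 + 1.77×307 + 13.96×29 + 10.82×107 = 196.17 + 543.39 + 404.84 + 1157.74 = 2302.14
ΣP(2007)Q(2007) = 18.00×13 + 2.06×307 + 12.12×29 + 8.84×107 = 234 + 632.42 + 351.48 + 945.88 = 2163.78
L = 2302.14 / 2163.78 × 100 = 106.3944
Paasche component (current-period weights):
ΣP(2008)Q(2008) = 15.09×12 + 1.77×388 + 13.96×32 + 10.82×111 = 181.08 + 686.76 + 446.72 + 1201.02 = 2515.58
ΣP(2007)Q(2008) = 18.00×12 + 2.06×388 + 12.12×32 + 8.84×111 = 216 + 799.28 + 387.84 + 981.24 = 2384.36
P = 2515.58 / 2384.36 × 100 = 105.5034
Fisher = √(L × P) = √(106.3944 × 105.5034) = 105.9479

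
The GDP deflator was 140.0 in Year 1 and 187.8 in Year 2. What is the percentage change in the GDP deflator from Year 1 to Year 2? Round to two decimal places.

Change = (187.8 − 140.0) / 140.0 × 100
       = 47.8 / 140.0 × 100 = 34.1429%

34.14%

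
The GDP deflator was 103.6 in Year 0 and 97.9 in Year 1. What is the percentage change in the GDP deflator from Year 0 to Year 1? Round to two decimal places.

Change = (97.9 − 103.6) / 103.6 × 100
       = -5.7 / 103.6 × 100 = -5.5019%

-5.50%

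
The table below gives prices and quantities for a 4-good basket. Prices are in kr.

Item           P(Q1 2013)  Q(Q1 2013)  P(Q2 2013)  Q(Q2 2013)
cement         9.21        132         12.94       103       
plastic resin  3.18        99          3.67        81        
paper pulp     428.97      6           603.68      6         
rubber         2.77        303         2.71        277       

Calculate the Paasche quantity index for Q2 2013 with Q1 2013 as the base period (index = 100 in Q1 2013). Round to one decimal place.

92.1

Paasche quantity index uses current-period prices as weights.
ΣP(Q2 2013)·Q(Q2 2013) = 12.94×103 + 3.67×81 + 603.68×6 + 2.71×277 = 1332.82 + 297.27 + 3622.08 + 750.67 = 6002.84
ΣP(Q2 2013)·Q(Q1 2013) = 12.94×132 + 3.67×99 + 603.68×6 + 2.71×303 = 1708.08 + 363.33 + 3622.08 + 821.13 = 6514.62
Index = 6002.84 / 6514.62 × 100 = 92.1441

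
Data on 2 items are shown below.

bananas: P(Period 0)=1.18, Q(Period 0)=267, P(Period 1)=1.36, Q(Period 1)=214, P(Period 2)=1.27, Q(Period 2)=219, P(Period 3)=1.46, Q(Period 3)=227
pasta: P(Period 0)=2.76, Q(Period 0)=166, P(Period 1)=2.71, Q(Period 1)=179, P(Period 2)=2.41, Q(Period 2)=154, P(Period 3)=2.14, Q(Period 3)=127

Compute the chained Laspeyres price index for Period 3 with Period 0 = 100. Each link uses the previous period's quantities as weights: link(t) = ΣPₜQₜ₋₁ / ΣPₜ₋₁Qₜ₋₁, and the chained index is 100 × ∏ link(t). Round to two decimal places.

95.26

Link Period 0→Period 1:
ΣP(Period 1)Q(Period 0) = 1.36×267 + 2.71×166 = 363.12 + 449.86 = 812.98
ΣP(Period 0)Q(Period 0) = 1.18×267 + 2.76×166 = 315.06 + 458.16 = 773.22
link = 812.98/773.22 = 1.051421
Link Period 1→Period 2:
ΣP(Period 2)Q(Period 1) = 1.27×214 + 2.41×179 = 271.78 + 431.39 = 703.17
ΣP(Period 1)Q(Period 1) = 1.36×214 + 2.71×179 = 291.04 + 485.09 = 776.13
link = 703.17/776.13 = 0.905995
Link Period 2→Period 3:
ΣP(Period 3)Q(Period 2) = 1.46×219 + 2.14×154 = 319.74 + 329.56 = 649.3
ΣP(Period 2)Q(Period 2) = 1.27×219 + 2.41×154 = 278.13 + 371.14 = 649.27
link = 649.3/649.27 = 1.000046
Chained index = 100 × 1.051421 × 0.905995 × 1.000046 = 95.2627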